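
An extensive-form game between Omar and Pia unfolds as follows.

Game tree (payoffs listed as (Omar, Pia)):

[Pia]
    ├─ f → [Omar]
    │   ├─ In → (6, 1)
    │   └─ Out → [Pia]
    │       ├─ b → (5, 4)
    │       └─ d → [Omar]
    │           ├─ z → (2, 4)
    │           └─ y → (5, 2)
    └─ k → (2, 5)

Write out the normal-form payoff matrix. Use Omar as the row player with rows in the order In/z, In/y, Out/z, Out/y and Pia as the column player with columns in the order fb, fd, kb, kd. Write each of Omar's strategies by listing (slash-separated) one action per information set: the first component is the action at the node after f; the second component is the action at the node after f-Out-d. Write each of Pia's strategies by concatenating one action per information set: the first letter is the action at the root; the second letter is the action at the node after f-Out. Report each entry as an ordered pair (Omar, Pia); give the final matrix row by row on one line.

Row In/z: fb→(6,1), fd→(6,1), kb→(2,5), kd→(2,5)
Row In/y: fb→(6,1), fd→(6,1), kb→(2,5), kd→(2,5)
Row Out/z: fb→(5,4), fd→(2,4), kb→(2,5), kd→(2,5)
Row Out/y: fb→(5,4), fd→(5,2), kb→(2,5), kd→(2,5)

In/z: (6,1) (6,1) (2,5) (2,5) | In/y: (6,1) (6,1) (2,5) (2,5) | Out/z: (5,4) (2,4) (2,5) (2,5) | Out/y: (5,4) (5,2) (2,5) (2,5)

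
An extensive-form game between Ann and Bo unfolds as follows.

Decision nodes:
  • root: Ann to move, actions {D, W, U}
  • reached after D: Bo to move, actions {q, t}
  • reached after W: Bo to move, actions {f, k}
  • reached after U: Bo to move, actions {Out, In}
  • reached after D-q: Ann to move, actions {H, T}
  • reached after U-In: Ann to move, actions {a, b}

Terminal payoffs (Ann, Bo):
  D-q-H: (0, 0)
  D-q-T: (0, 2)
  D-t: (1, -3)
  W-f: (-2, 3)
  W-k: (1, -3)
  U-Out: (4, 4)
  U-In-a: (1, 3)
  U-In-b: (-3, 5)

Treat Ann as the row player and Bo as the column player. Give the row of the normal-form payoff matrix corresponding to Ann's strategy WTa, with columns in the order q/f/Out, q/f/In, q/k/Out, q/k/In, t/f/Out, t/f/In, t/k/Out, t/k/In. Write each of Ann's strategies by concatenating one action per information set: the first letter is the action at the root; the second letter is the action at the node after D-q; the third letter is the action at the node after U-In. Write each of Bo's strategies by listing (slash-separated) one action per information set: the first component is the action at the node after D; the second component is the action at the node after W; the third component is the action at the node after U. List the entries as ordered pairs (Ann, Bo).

(-2,3) (-2,3) (1,-3) (1,-3) (-2,3) (-2,3) (1,-3) (1,-3)

vs q/f/Out: Ann plays W → Bo plays f at [W] → (-2, 3)
vs q/f/In: Ann plays W → Bo plays f at [W] → (-2, 3)
vs q/k/Out: Ann plays W → Bo plays k at [W] → (1, -3)
vs q/k/In: Ann plays W → Bo plays k at [W] → (1, -3)
vs t/f/Out: Ann plays W → Bo plays f at [W] → (-2, 3)
vs t/f/In: Ann plays W → Bo plays f at [W] → (-2, 3)
vs t/k/Out: Ann plays W → Bo plays k at [W] → (1, -3)
vs t/k/In: Ann plays W → Bo plays k at [W] → (1, -3)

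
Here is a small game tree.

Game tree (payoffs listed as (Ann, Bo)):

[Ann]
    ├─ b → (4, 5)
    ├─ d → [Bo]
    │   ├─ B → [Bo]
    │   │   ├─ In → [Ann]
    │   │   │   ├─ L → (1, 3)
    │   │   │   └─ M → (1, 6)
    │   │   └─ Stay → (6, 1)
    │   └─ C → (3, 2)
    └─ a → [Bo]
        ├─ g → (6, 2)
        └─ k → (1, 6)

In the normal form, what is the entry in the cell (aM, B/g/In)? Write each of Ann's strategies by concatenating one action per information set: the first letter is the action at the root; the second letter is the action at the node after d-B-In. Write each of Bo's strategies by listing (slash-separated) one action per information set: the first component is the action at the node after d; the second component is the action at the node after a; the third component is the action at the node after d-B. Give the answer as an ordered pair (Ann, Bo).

Trace the play path from the root:
  Ann plays a
  Bo plays g at [a]
→ terminal payoff (6, 2).
(Ann's choice at the node after d-B-In is never reached on this path, so it doesn't affect the outcome.)

(6, 2)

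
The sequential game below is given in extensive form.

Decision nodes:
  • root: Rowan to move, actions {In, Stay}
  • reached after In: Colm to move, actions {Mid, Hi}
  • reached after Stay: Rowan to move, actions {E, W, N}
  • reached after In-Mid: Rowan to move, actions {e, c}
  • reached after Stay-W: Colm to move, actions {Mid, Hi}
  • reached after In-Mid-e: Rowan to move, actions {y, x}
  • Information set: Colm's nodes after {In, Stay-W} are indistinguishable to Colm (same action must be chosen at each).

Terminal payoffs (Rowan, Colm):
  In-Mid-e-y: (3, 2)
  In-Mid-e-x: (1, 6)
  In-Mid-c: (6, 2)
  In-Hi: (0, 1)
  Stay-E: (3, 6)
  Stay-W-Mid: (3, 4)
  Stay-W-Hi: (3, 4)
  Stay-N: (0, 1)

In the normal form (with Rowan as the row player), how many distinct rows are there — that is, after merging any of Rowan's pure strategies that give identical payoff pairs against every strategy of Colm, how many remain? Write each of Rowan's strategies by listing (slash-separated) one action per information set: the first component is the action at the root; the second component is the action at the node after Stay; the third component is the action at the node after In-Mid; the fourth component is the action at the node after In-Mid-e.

6

Rowan has 24 pure strategies: In/E/e/y, In/E/e/x, In/E/c/y, In/E/c/x, In/W/e/y, In/W/e/x, In/W/c/y, In/W/c/x, In/N/e/y, In/N/e/x, In/N/c/y, In/N/c/x, Stay/E/e/y, Stay/E/e/x, Stay/E/c/y, Stay/E/c/x, Stay/W/e/y, Stay/W/e/x, Stay/W/c/y, Stay/W/c/x, Stay/N/e/y, Stay/N/e/x, Stay/N/c/y, Stay/N/c/x. Columns: Mid, Hi.
{In/E/e/y, In/W/e/y, In/N/e/y} → row (3,2) (0,1)
{In/E/e/x, In/W/e/x, In/N/e/x} → row (1,6) (0,1)
{In/E/c/y, In/E/c/x, In/W/c/y, In/W/c/x, In/N/c/y, In/N/c/x} → row (6,2) (0,1)
{Stay/E/e/y, Stay/E/e/x, Stay/E/c/y, Stay/E/c/x} → row (3,6) (3,6)
{Stay/W/e/y, Stay/W/e/x, Stay/W/c/y, Stay/W/c/x} → row (3,4) (3,4)
{Stay/N/e/y, Stay/N/e/x, Stay/N/c/y, Stay/N/c/x} → row (0,1) (0,1)
That's 6 distinct rows out of 24 strategies.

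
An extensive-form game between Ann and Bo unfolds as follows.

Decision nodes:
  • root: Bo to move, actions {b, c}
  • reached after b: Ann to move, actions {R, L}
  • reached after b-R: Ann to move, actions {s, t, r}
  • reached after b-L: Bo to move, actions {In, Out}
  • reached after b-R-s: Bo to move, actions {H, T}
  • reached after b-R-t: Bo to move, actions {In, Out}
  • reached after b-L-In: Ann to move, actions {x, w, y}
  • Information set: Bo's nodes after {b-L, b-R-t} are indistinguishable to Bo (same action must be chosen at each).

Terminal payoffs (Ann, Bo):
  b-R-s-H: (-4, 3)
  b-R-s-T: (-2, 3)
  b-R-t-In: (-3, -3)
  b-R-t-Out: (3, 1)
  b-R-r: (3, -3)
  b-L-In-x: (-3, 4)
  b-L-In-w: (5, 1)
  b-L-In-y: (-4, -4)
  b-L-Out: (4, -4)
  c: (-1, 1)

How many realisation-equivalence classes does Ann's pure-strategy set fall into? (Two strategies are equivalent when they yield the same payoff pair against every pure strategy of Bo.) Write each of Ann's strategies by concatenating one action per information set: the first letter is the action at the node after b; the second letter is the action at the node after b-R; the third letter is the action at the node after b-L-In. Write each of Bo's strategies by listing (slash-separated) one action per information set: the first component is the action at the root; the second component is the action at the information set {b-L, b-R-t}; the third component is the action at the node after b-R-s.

6

Ann has 18 pure strategies: Rsx, Rsw, Rsy, Rtx, Rtw, Rty, Rrx, Rrw, Rry, Lsx, Lsw, Lsy, Ltx, Ltw, Lty, Lrx, Lrw, Lry. Columns: b/In/H, b/In/T, b/Out/H, b/Out/T, c/In/H, c/In/T, c/Out/H, c/Out/T.
{Rsx, Rsw, Rsy} → row (-4,3) (-2,3) (-4,3) (-2,3) (-1,1) (-1,1) (-1,1) (-1,1)
{Rtx, Rtw, Rty} → row (-3,-3) (-3,-3) (3,1) (3,1) (-1,1) (-1,1) (-1,1) (-1,1)
{Rrx, Rrw, Rry} → row (3,-3) (3,-3) (3,-3) (3,-3) (-1,1) (-1,1) (-1,1) (-1,1)
{Lsx, Ltx, Lrx} → row (-3,4) (-3,4) (4,-4) (4,-4) (-1,1) (-1,1) (-1,1) (-1,1)
{Lsw, Ltw, Lrw} → row (5,1) (5,1) (4,-4) (4,-4) (-1,1) (-1,1) (-1,1) (-1,1)
{Lsy, Lty, Lry} → row (-4,-4) (-4,-4) (4,-4) (4,-4) (-1,1) (-1,1) (-1,1) (-1,1)
That's 6 distinct rows out of 18 strategies.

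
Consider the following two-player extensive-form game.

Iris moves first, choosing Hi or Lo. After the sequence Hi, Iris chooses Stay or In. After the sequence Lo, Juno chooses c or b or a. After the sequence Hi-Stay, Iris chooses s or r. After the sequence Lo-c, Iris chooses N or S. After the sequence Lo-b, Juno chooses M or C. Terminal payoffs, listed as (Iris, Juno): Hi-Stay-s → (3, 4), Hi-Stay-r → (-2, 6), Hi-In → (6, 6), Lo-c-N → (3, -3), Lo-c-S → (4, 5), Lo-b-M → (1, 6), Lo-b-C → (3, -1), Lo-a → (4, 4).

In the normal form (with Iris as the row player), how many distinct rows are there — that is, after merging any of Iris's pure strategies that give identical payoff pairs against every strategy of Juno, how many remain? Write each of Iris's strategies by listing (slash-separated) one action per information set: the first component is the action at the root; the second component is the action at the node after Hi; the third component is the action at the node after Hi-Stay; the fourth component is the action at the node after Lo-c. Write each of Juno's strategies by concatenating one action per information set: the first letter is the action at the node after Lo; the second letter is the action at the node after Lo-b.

5

Iris has 16 pure strategies: Hi/Stay/s/N, Hi/Stay/s/S, Hi/Stay/r/N, Hi/Stay/r/S, Hi/In/s/N, Hi/In/s/S, Hi/In/r/N, Hi/In/r/S, Lo/Stay/s/N, Lo/Stay/s/S, Lo/Stay/r/N, Lo/Stay/r/S, Lo/In/s/N, Lo/In/s/S, Lo/In/r/N, Lo/In/r/S. Columns: cM, cC, bM, bC, aM, aC.
{Hi/Stay/s/N, Hi/Stay/s/S} → row (3,4) (3,4) (3,4) (3,4) (3,4) (3,4)
{Hi/Stay/r/N, Hi/Stay/r/S} → row (-2,6) (-2,6) (-2,6) (-2,6) (-2,6) (-2,6)
{Hi/In/s/N, Hi/In/s/S, Hi/In/r/N, Hi/In/r/S} → row (6,6) (6,6) (6,6) (6,6) (6,6) (6,6)
{Lo/Stay/s/N, Lo/Stay/r/N, Lo/In/s/N, Lo/In/r/N} → row (3,-3) (3,-3) (1,6) (3,-1) (4,4) (4,4)
{Lo/Stay/s/S, Lo/Stay/r/S, Lo/In/s/S, Lo/In/r/S} → row (4,5) (4,5) (1,6) (3,-1) (4,4) (4,4)
That's 5 distinct rows out of 16 strategies.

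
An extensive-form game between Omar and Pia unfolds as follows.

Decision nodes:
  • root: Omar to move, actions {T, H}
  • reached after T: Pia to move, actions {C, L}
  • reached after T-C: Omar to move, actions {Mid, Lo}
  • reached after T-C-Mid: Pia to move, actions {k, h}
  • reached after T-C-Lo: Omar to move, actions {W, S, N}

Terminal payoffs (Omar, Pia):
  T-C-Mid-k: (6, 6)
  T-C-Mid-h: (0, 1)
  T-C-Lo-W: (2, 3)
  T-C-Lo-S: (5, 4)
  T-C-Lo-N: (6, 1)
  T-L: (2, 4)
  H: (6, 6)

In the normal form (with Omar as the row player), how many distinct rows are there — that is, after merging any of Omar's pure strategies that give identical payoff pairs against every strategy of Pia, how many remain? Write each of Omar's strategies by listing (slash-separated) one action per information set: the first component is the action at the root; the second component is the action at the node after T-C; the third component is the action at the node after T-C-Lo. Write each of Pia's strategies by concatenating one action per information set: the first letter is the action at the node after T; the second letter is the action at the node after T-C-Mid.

5

Omar has 12 pure strategies: T/Mid/W, T/Mid/S, T/Mid/N, T/Lo/W, T/Lo/S, T/Lo/N, H/Mid/W, H/Mid/S, H/Mid/N, H/Lo/W, H/Lo/S, H/Lo/N. Columns: Ck, Ch, Lk, Lh.
{T/Mid/W, T/Mid/S, T/Mid/N} → row (6,6) (0,1) (2,4) (2,4)
{T/Lo/W} → row (2,3) (2,3) (2,4) (2,4)
{T/Lo/S} → row (5,4) (5,4) (2,4) (2,4)
{T/Lo/N} → row (6,1) (6,1) (2,4) (2,4)
{H/Mid/W, H/Mid/S, H/Mid/N, H/Lo/W, H/Lo/S, H/Lo/N} → row (6,6) (6,6) (6,6) (6,6)
That's 5 distinct rows out of 12 strategies.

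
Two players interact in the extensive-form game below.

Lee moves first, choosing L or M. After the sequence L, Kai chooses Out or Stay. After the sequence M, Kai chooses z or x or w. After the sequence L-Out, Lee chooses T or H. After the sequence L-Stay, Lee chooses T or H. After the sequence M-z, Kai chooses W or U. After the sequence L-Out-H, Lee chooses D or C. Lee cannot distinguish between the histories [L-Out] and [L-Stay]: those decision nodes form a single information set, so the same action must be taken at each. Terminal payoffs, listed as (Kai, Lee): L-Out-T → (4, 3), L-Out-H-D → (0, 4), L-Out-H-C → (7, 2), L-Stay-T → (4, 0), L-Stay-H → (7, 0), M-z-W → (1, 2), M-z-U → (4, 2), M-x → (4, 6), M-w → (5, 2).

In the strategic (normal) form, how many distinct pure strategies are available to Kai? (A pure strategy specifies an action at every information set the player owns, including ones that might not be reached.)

Kai owns the node after L with actions {Out, Stay} — two choices.
Kai owns the node after M with actions {z, x, w} — three choices.
Kai owns the node after M-z with actions {W, U} — two choices.
A pure strategy fixes one action at each information set independently, so the count is the product 2 × 3 × 2 = 12.

12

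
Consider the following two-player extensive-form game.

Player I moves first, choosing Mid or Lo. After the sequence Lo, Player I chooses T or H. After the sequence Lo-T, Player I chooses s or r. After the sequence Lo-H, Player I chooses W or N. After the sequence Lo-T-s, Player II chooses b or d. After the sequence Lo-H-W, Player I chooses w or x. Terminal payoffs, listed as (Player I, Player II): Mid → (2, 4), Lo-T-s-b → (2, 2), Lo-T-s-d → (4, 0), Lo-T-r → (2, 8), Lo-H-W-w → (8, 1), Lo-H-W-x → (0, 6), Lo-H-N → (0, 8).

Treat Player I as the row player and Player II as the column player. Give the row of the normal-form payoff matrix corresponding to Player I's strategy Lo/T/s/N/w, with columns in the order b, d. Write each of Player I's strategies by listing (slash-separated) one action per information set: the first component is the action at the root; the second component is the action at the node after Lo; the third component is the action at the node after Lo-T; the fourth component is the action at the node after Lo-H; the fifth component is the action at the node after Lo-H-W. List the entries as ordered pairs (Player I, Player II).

(2,2) (4,0)

vs b: Player I plays Lo → Player I plays T at [Lo] → Player I plays s at [Lo-T] → Player II plays b at [Lo-T-s] → (2, 2)
vs d: Player I plays Lo → Player I plays T at [Lo] → Player I plays s at [Lo-T] → Player II plays d at [Lo-T-s] → (4, 0)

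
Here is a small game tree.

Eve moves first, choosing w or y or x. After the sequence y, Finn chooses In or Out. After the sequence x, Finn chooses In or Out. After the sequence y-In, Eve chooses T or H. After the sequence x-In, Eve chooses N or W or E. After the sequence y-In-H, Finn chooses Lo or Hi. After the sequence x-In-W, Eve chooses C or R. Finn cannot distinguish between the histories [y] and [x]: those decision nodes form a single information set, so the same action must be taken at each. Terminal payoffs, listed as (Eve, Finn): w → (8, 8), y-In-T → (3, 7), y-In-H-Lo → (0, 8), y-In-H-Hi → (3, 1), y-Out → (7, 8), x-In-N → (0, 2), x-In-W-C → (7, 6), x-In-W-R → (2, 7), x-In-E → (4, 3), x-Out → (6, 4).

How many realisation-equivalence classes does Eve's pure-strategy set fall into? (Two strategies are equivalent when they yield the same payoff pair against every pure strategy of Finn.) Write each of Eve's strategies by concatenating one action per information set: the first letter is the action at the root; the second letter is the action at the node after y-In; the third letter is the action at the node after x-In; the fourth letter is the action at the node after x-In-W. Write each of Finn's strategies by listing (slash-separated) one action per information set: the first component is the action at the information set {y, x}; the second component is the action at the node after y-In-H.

7

Eve has 36 pure strategies: wTNC, wTNR, wTWC, wTWR, wTEC, wTER, wHNC, wHNR, wHWC, wHWR, wHEC, wHER, yTNC, yTNR, yTWC, yTWR, yTEC, yTER, yHNC, yHNR, yHWC, yHWR, yHEC, yHER, xTNC, xTNR, xTWC, xTWR, xTEC, xTER, xHNC, xHNR, xHWC, xHWR, xHEC, xHER. Columns: In/Lo, In/Hi, Out/Lo, Out/Hi.
{wTNC, wTNR, wTWC, wTWR, wTEC, wTER, wHNC, wHNR, wHWC, wHWR, wHEC, wHER} → row (8,8) (8,8) (8,8) (8,8)
{yTNC, yTNR, yTWC, yTWR, yTEC, yTER} → row (3,7) (3,7) (7,8) (7,8)
{yHNC, yHNR, yHWC, yHWR, yHEC, yHER} → row (0,8) (3,1) (7,8) (7,8)
{xTNC, xTNR, xHNC, xHNR} → row (0,2) (0,2) (6,4) (6,4)
{xTWC, xHWC} → row (7,6) (7,6) (6,4) (6,4)
{xTWR, xHWR} → row (2,7) (2,7) (6,4) (6,4)
{xTEC, xTER, xHEC, xHER} → row (4,3) (4,3) (6,4) (6,4)
That's 7 distinct rows out of 36 strategies.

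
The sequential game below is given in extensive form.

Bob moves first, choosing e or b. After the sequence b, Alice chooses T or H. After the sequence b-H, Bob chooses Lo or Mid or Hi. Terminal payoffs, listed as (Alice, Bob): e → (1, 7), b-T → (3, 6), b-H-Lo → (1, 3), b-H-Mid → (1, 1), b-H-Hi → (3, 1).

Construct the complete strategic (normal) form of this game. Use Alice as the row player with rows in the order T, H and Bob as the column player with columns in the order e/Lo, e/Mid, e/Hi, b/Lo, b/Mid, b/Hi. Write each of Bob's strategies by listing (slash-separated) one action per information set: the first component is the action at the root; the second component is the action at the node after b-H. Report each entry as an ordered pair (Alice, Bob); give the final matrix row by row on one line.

Row T: e/Lo→(1,7), e/Mid→(1,7), e/Hi→(1,7), b/Lo→(3,6), b/Mid→(3,6), b/Hi→(3,6)
Row H: e/Lo→(1,7), e/Mid→(1,7), e/Hi→(1,7), b/Lo→(1,3), b/Mid→(1,1), b/Hi→(3,1)

T: (1,7) (1,7) (1,7) (3,6) (3,6) (3,6) | H: (1,7) (1,7) (1,7) (1,3) (1,1) (3,1)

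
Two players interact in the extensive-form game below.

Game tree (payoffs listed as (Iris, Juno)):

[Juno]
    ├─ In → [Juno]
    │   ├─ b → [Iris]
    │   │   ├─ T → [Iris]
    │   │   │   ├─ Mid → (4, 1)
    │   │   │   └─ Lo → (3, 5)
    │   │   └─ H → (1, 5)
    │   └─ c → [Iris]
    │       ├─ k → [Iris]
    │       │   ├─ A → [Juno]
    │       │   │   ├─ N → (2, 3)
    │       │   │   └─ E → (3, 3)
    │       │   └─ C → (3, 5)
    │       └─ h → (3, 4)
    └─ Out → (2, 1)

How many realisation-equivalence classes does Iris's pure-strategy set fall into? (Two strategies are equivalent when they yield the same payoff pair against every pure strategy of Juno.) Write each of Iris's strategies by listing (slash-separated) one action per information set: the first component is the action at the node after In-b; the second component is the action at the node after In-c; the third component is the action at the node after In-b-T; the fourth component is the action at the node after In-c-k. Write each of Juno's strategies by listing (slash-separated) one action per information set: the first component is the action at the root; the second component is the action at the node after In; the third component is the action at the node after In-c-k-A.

9

Iris has 16 pure strategies: T/k/Mid/A, T/k/Mid/C, T/k/Lo/A, T/k/Lo/C, T/h/Mid/A, T/h/Mid/C, T/h/Lo/A, T/h/Lo/C, H/k/Mid/A, H/k/Mid/C, H/k/Lo/A, H/k/Lo/C, H/h/Mid/A, H/h/Mid/C, H/h/Lo/A, H/h/Lo/C. Columns: In/b/N, In/b/E, In/c/N, In/c/E, Out/b/N, Out/b/E, Out/c/N, Out/c/E.
{T/k/Mid/A} → row (4,1) (4,1) (2,3) (3,3) (2,1) (2,1) (2,1) (2,1)
{T/k/Mid/C} → row (4,1) (4,1) (3,5) (3,5) (2,1) (2,1) (2,1) (2,1)
{T/k/Lo/A} → row (3,5) (3,5) (2,3) (3,3) (2,1) (2,1) (2,1) (2,1)
{T/k/Lo/C} → row (3,5) (3,5) (3,5) (3,5) (2,1) (2,1) (2,1) (2,1)
{T/h/Mid/A, T/h/Mid/C} → row (4,1) (4,1) (3,4) (3,4) (2,1) (2,1) (2,1) (2,1)
{T/h/Lo/A, T/h/Lo/C} → row (3,5) (3,5) (3,4) (3,4) (2,1) (2,1) (2,1) (2,1)
{H/k/Mid/A, H/k/Lo/A} → row (1,5) (1,5) (2,3) (3,3) (2,1) (2,1) (2,1) (2,1)
{H/k/Mid/C, H/k/Lo/C} → row (1,5) (1,5) (3,5) (3,5) (2,1) (2,1) (2,1) (2,1)
{H/h/Mid/A, H/h/Mid/C, H/h/Lo/A, H/h/Lo/C} → row (1,5) (1,5) (3,4) (3,4) (2,1) (2,1) (2,1) (2,1)
That's 9 distinct rows out of 16 strategies.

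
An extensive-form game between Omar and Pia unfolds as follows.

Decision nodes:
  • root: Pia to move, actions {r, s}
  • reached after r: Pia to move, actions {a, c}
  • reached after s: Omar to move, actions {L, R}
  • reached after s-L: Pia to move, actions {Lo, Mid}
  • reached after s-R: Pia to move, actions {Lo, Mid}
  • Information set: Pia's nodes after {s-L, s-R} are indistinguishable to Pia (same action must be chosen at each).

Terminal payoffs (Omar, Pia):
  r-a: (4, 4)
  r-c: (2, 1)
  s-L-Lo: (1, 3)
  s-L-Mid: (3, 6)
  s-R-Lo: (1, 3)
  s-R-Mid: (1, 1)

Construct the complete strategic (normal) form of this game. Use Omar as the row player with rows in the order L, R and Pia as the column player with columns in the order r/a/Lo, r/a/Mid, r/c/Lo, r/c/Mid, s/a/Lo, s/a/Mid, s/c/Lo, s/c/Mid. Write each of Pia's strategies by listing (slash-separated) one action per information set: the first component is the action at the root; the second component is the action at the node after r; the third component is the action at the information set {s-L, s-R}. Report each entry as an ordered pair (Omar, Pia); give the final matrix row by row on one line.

       r/a/Lo  r/a/Mid   r/c/Lo  r/c/Mid   s/a/Lo  s/a/Mid   s/c/Lo  s/c/Mid
   L    (4,4)    (4,4)    (2,1)    (2,1)    (1,3)    (3,6)    (1,3)    (3,6)
   R    (4,4)    (4,4)    (2,1)    (2,1)    (1,3)    (1,1)    (1,3)    (1,1)

L: (4,4) (4,4) (2,1) (2,1) (1,3) (3,6) (1,3) (3,6) | R: (4,4) (4,4) (2,1) (2,1) (1,3) (1,1) (1,3) (1,1)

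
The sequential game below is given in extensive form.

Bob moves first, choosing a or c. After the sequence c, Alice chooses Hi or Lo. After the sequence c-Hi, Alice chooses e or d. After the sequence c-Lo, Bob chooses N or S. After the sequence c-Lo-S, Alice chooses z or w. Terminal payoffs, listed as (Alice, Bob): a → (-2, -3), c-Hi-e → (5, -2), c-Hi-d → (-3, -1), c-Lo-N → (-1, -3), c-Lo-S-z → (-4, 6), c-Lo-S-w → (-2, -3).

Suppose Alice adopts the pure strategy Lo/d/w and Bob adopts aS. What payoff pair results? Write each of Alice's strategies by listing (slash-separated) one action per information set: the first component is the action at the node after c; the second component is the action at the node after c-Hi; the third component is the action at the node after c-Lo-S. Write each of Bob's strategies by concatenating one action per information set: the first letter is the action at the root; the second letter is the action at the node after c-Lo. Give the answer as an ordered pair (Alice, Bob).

Trace the play path from the root:
  Bob plays a
→ terminal payoff (-2, -3).
(Alice's choice at the node after c is never reached on this path, so it doesn't affect the outcome.)

(-2, -3)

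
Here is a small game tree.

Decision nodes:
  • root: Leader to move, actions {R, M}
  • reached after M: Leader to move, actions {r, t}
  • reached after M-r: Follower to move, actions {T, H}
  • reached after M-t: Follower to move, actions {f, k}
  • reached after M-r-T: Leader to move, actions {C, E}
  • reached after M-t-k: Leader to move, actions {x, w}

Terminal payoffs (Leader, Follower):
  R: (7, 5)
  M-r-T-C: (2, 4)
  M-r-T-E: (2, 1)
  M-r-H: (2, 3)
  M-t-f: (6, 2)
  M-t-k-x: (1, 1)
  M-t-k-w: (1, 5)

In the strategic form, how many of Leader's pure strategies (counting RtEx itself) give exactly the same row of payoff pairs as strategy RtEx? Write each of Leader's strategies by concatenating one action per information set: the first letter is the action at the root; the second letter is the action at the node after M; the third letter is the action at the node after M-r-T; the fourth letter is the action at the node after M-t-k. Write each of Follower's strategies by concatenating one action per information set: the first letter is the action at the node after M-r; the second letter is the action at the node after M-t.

Row for RtEx (columns Tf, Tk, Hf, Hk): (7,5) (7,5) (7,5) (7,5).
Under RtEx, Leader's choice at the node after M and at the node after M-r-T and at the node after M-t-k can never be reached regardless of what Follower does, so varying those choices leaves every outcome unchanged.
Holding the reachable choices fixed and varying the unreachable ones freely already gives 2 × 2 × 2 = 8 equivalent strategies.
No other strategy reproduces this row, so those 8 are the full class: RrCx, RrCw, RrEx, RrEw, RtCx, RtCw, RtEx, RtEw.

8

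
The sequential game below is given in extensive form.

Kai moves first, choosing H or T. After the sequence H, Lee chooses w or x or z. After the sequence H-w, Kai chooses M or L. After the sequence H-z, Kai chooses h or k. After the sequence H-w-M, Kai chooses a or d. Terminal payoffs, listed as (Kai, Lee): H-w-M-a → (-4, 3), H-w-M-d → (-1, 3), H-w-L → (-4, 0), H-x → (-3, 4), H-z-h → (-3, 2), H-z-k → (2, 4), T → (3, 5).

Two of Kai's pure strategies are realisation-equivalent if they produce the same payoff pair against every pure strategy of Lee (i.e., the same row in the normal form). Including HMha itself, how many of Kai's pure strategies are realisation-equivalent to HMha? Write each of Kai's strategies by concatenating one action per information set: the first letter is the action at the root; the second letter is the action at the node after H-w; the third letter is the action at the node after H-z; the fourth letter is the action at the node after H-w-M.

1

Row for HMha (columns w, x, z): (-4,3) (-3,4) (-3,2).
Every one of Kai's information sets is on the play path for some reply by Lee when Kai follows HMha.
Changing the action at any of them therefore changes at least one column, so only HMha itself gives this row.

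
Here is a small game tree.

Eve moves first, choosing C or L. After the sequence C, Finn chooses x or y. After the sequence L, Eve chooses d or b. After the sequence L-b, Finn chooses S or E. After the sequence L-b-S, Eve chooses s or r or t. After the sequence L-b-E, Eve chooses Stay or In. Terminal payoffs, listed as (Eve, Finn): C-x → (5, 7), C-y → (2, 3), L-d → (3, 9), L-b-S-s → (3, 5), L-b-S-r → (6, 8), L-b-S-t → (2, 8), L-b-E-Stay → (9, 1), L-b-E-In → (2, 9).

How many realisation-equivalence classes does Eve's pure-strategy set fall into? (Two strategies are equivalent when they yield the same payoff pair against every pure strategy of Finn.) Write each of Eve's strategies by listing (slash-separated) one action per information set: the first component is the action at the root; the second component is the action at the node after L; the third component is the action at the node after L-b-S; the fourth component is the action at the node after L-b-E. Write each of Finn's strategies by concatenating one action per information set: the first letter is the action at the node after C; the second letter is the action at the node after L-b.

Eve has 24 pure strategies: C/d/s/Stay, C/d/s/In, C/d/r/Stay, C/d/r/In, C/d/t/Stay, C/d/t/In, C/b/s/Stay, C/b/s/In, C/b/r/Stay, C/b/r/In, C/b/t/Stay, C/b/t/In, L/d/s/Stay, L/d/s/In, L/d/r/Stay, L/d/r/In, L/d/t/Stay, L/d/t/In, L/b/s/Stay, L/b/s/In, L/b/r/Stay, L/b/r/In, L/b/t/Stay, L/b/t/In. Columns: xS, xE, yS, yE.
{C/d/s/Stay, C/d/s/In, C/d/r/Stay, C/d/r/In, C/d/t/Stay, C/d/t/In, C/b/s/Stay, C/b/s/In, C/b/r/Stay, C/b/r/In, C/b/t/Stay, C/b/t/In} → row (5,7) (5,7) (2,3) (2,3)
{L/d/s/Stay, L/d/s/In, L/d/r/Stay, L/d/r/In, L/d/t/Stay, L/d/t/In} → row (3,9) (3,9) (3,9) (3,9)
{L/b/s/Stay} → row (3,5) (9,1) (3,5) (9,1)
{L/b/s/In} → row (3,5) (2,9) (3,5) (2,9)
{L/b/r/Stay} → row (6,8) (9,1) (6,8) (9,1)
{L/b/r/In} → row (6,8) (2,9) (6,8) (2,9)
{L/b/t/Stay} → row (2,8) (9,1) (2,8) (9,1)
{L/b/t/In} → row (2,8) (2,9) (2,8) (2,9)
That's 8 distinct rows out of 24 strategies.

8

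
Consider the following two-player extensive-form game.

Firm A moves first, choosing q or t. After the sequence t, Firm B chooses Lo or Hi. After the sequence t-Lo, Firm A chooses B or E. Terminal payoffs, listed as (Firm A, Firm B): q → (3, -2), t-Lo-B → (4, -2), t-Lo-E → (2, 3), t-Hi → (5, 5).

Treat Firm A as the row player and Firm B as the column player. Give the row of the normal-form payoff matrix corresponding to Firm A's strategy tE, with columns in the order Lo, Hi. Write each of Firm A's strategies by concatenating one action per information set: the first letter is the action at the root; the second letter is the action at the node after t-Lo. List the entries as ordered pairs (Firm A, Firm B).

(2,3) (5,5)

vs Lo: Firm A plays t → Firm B plays Lo at [t] → Firm A plays E at [t-Lo] → (2, 3)
vs Hi: Firm A plays t → Firm B plays Hi at [t] → (5, 5)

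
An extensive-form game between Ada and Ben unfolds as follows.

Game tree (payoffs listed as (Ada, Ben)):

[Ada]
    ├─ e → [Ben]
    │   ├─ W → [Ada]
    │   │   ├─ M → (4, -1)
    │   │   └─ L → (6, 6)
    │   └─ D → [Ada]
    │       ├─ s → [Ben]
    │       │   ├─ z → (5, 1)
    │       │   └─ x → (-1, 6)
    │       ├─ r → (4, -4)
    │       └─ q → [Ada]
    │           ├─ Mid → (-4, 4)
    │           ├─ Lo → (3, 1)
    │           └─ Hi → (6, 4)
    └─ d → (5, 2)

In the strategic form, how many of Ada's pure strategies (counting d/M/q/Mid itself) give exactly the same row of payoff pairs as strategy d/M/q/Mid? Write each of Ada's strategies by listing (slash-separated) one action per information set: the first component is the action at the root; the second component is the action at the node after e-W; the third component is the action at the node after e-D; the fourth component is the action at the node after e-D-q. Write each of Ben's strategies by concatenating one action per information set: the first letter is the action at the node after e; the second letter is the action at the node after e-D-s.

18

Row for d/M/q/Mid (columns Wz, Wx, Dz, Dx): (5,2) (5,2) (5,2) (5,2).
Under d/M/q/Mid, Ada's choice at the node after e-W and at the node after e-D and at the node after e-D-q can never be reached regardless of what Ben does, so varying those choices leaves every outcome unchanged.
Holding the reachable choices fixed and varying the unreachable ones freely already gives 2 × 3 × 3 = 18 equivalent strategies.
No other strategy reproduces this row, so those 18 are the full class: d/M/s/Mid, d/M/s/Lo, d/M/s/Hi, d/M/r/Mid, d/M/r/Lo, d/M/r/Hi, d/M/q/Mid, d/M/q/Lo, d/M/q/Hi, d/L/s/Mid, d/L/s/Lo, d/L/s/Hi, d/L/r/Mid, d/L/r/Lo, d/L/r/Hi, d/L/q/Mid, d/L/q/Lo, d/L/q/Hi.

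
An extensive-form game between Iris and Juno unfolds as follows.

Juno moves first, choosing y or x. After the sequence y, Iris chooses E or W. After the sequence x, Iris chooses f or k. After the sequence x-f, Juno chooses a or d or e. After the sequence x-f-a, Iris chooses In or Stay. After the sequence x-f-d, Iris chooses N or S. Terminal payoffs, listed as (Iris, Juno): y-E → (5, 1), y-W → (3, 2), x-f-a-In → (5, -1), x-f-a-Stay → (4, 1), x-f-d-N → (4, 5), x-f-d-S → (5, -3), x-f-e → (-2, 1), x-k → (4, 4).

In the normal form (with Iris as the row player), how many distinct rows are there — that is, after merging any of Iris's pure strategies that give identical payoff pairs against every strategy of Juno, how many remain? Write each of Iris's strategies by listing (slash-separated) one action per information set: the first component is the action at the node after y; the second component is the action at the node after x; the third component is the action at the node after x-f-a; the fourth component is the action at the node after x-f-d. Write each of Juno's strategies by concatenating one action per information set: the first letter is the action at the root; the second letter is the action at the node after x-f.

10

Iris has 16 pure strategies: E/f/In/N, E/f/In/S, E/f/Stay/N, E/f/Stay/S, E/k/In/N, E/k/In/S, E/k/Stay/N, E/k/Stay/S, W/f/In/N, W/f/In/S, W/f/Stay/N, W/f/Stay/S, W/k/In/N, W/k/In/S, W/k/Stay/N, W/k/Stay/S. Columns: ya, yd, ye, xa, xd, xe.
{E/f/In/N} → row (5,1) (5,1) (5,1) (5,-1) (4,5) (-2,1)
{E/f/In/S} → row (5,1) (5,1) (5,1) (5,-1) (5,-3) (-2,1)
{E/f/Stay/N} → row (5,1) (5,1) (5,1) (4,1) (4,5) (-2,1)
{E/f/Stay/S} → row (5,1) (5,1) (5,1) (4,1) (5,-3) (-2,1)
{E/k/In/N, E/k/In/S, E/k/Stay/N, E/k/Stay/S} → row (5,1) (5,1) (5,1) (4,4) (4,4) (4,4)
{W/f/In/N} → row (3,2) (3,2) (3,2) (5,-1) (4,5) (-2,1)
{W/f/In/S} → row (3,2) (3,2) (3,2) (5,-1) (5,-3) (-2,1)
{W/f/Stay/N} → row (3,2) (3,2) (3,2) (4,1) (4,5) (-2,1)
{W/f/Stay/S} → row (3,2) (3,2) (3,2) (4,1) (5,-3) (-2,1)
{W/k/In/N, W/k/In/S, W/k/Stay/N, W/k/Stay/S} → row (3,2) (3,2) (3,2) (4,4) (4,4) (4,4)
That's 10 distinct rows out of 16 strategies.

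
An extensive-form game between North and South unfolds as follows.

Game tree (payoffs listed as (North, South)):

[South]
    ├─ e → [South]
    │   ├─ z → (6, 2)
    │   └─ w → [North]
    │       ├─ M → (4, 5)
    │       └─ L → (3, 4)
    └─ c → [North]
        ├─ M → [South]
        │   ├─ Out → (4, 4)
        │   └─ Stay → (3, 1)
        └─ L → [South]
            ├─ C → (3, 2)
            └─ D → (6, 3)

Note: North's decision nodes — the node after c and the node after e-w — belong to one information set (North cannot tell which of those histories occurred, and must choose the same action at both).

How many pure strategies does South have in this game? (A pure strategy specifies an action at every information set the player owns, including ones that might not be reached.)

16

South owns the root with actions {e, c} — two choices.
South owns the node after e with actions {z, w} — two choices.
South owns the node after c-M with actions {Out, Stay} — two choices.
South owns the node after c-L with actions {C, D} — two choices.
A pure strategy fixes one action at each information set independently, so the count is the product 2 × 2 × 2 × 2 = 16.
(For reference, North has 2 pure strategies, giving a 16×2 normal-form matrix.)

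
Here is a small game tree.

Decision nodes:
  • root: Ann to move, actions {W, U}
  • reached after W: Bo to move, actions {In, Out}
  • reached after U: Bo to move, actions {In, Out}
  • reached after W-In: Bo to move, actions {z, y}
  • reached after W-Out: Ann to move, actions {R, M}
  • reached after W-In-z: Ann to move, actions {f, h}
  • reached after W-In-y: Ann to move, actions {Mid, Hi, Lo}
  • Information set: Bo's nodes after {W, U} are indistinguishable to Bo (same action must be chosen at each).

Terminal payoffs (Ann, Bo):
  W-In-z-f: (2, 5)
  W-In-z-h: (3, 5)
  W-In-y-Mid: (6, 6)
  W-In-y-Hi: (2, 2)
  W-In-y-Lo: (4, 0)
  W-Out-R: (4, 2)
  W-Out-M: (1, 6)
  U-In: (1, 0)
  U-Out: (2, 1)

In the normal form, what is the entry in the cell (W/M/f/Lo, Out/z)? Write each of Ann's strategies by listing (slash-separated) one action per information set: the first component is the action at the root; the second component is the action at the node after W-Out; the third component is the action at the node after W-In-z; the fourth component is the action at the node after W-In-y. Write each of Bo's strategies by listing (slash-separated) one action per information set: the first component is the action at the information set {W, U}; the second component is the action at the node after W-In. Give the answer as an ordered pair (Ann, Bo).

(1, 6)

Trace the play path from the root:
  Ann plays W
  Bo plays Out at [W]
  Ann plays M at [W-Out]
→ terminal payoff (1, 6).
(Ann's choice at the node after W-In-z is never reached on this path, so it doesn't affect the outcome.)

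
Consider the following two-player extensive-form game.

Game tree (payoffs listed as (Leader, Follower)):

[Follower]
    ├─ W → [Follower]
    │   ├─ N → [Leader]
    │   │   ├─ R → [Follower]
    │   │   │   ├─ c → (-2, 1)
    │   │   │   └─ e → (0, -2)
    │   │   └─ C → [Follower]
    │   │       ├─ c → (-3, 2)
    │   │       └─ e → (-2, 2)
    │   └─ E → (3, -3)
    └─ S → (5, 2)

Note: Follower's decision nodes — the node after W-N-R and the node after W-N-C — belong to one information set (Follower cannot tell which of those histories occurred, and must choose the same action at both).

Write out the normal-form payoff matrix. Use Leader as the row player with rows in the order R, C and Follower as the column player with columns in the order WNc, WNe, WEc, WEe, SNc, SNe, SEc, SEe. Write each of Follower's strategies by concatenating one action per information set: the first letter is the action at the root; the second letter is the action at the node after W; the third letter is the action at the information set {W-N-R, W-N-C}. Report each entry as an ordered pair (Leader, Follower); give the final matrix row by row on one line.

R: (-2,1) (0,-2) (3,-3) (3,-3) (5,2) (5,2) (5,2) (5,2) | C: (-3,2) (-2,2) (3,-3) (3,-3) (5,2) (5,2) (5,2) (5,2)

Row R: WNc→(-2,1), WNe→(0,-2), WEc→(3,-3), WEe→(3,-3), SNc→(5,2), SNe→(5,2), SEc→(5,2), SEe→(5,2)
Row C: WNc→(-3,2), WNe→(-2,2), WEc→(3,-3), WEe→(3,-3), SNc→(5,2), SNe→(5,2), SEc→(5,2), SEe→(5,2)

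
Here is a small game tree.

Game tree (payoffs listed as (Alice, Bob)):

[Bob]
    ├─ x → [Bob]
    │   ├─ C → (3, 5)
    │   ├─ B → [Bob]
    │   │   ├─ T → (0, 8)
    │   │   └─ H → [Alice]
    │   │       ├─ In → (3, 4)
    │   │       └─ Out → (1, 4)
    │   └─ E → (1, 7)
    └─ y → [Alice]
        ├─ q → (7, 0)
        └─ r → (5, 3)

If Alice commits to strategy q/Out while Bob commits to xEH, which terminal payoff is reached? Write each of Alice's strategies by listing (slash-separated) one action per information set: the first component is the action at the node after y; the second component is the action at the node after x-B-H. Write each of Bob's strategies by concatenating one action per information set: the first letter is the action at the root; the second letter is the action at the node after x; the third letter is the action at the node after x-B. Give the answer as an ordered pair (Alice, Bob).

Trace the play path from the root:
  Bob plays x
  Bob plays E at [x]
→ terminal payoff (1, 7).
(Alice's choice at the node after y is never reached on this path, so it doesn't affect the outcome.)

(1, 7)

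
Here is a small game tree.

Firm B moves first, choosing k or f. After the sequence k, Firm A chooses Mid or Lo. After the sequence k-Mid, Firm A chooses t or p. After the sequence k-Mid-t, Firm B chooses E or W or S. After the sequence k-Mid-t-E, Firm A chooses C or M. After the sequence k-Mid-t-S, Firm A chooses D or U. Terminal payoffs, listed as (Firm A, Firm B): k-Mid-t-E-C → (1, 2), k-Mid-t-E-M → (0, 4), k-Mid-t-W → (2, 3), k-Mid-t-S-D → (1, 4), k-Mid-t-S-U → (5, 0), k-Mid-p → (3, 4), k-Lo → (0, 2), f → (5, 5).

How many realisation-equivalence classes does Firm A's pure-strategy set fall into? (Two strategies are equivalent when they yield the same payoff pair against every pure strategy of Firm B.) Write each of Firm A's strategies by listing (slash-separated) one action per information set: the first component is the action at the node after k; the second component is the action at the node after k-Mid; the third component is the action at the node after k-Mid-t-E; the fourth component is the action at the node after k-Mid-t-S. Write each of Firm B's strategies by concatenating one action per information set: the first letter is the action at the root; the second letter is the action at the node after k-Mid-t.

Firm A has 16 pure strategies: Mid/t/C/D, Mid/t/C/U, Mid/t/M/D, Mid/t/M/U, Mid/p/C/D, Mid/p/C/U, Mid/p/M/D, Mid/p/M/U, Lo/t/C/D, Lo/t/C/U, Lo/t/M/D, Lo/t/M/U, Lo/p/C/D, Lo/p/C/U, Lo/p/M/D, Lo/p/M/U. Columns: kE, kW, kS, fE, fW, fS.
{Mid/t/C/D} → row (1,2) (2,3) (1,4) (5,5) (5,5) (5,5)
{Mid/t/C/U} → row (1,2) (2,3) (5,0) (5,5) (5,5) (5,5)
{Mid/t/M/D} → row (0,4) (2,3) (1,4) (5,5) (5,5) (5,5)
{Mid/t/M/U} → row (0,4) (2,3) (5,0) (5,5) (5,5) (5,5)
{Mid/p/C/D, Mid/p/C/U, Mid/p/M/D, Mid/p/M/U} → row (3,4) (3,4) (3,4) (5,5) (5,5) (5,5)
{Lo/t/C/D, Lo/t/C/U, Lo/t/M/D, Lo/t/M/U, Lo/p/C/D, Lo/p/C/U, Lo/p/M/D, Lo/p/M/U} → row (0,2) (0,2) (0,2) (5,5) (5,5) (5,5)
That's 6 distinct rows out of 16 strategies.

6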